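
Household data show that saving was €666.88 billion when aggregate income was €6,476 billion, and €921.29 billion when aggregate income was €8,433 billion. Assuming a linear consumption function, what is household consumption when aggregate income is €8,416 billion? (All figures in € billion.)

MPS = ΔS/ΔY = (921.29 − 666.88)/(8433 − 6476) = 254.41/1957 = 0.13
MPC = 1 − MPS = 0.87
Autonomous saving = 666.88 − 0.13(6476) = -175, so a = 175
C = 175 + 0.87(8416) = 175 + 7321.92 = 7496.92

C = 7496.92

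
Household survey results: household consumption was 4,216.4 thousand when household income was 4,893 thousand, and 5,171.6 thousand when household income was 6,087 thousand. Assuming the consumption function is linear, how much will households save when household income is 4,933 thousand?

S = 684.6

MPC = (5171.6 − 4216.4)/(6087 − 4893) = 955.2/1194 = 0.8
a = 4216.4 − 0.8(4893) = 4216.4 − 3914.4 = 302
C = 302 + 0.8(4933) = 4248.4
S = 4933 − 4248.4 = 684.6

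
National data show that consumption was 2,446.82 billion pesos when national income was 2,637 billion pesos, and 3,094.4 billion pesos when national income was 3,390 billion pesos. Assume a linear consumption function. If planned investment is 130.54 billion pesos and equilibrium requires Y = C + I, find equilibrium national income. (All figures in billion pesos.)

Y = 2211

MPC = (3094.4 − 2446.82)/(3390 − 2637) = 647.58/753 = 0.86
a = 2446.82 − 0.86(2637) = 179
Equilibrium: Y = 179 + 0.86Y + 130.54
0.14Y = 309.54, so Y = 309.54/0.14 = 2211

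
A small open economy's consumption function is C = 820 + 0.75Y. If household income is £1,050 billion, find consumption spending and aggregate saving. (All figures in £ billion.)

C = 1607.5; S = -557.5

C = 820 + 0.75(1050) = 820 + 787.5 = 1607.5
S = Y − C = 1050 − 1607.5 = -557.5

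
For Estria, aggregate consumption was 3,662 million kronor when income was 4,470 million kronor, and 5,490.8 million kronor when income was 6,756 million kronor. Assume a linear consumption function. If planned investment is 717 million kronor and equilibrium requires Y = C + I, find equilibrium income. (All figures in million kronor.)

MPC = (5490.8 − 3662)/(6756 − 4470) = 1828.8/2286 = 0.8
a = 3662 − 0.8(4470) = 86
Equilibrium: Y = 86 + 0.8Y + 717
0.2Y = 803, so Y = 803/0.2 = 4015

Y = 4015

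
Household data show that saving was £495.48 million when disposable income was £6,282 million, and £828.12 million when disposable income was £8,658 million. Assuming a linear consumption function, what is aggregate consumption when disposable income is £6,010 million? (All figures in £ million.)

C = 5552.6

MPS = ΔS/ΔY = (828.12 − 495.48)/(8658 − 6282) = 332.64/2376 = 0.14
MPC = 1 − MPS = 0.86
Autonomous saving = 495.48 − 0.14(6282) = -384, so a = 384
C = 384 + 0.86(6010) = 384 + 5168.6 = 5552.6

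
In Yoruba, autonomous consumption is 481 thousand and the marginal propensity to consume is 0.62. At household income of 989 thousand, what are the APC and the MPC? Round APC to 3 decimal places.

APC = 1.106; MPC = 0.62

MPC = 0.62 (the slope of the consumption function)
C = 481 + 0.62(989) = 1094.18, so APC = 1094.18/989 = 1.106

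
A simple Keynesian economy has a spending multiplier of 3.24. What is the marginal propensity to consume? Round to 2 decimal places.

k = 1/(1 − MPC), so 1 − MPC = 1/k = 1/3.24 = 0.3086
MPC = 1 − 0.3086 = 0.69

MPC = 0.69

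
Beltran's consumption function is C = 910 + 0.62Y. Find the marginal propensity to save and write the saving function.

MPS = 0.38; S = -910 + 0.38Y

MPS = 1 − MPC = 1 − 0.62 = 0.38
S = Y − C = -910 + 0.38Y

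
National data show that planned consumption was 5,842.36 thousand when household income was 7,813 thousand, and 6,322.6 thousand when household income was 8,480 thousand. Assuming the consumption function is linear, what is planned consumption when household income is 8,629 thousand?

MPC = (6322.6 − 5842.36)/(8480 − 7813) = 480.24/667 = 0.72
a = 5842.36 − 0.72(7813) = 5842.36 − 5625.36 = 217
C = 217 + 0.72(8629) = 217 + 6212.88 = 6429.88

C = 6429.88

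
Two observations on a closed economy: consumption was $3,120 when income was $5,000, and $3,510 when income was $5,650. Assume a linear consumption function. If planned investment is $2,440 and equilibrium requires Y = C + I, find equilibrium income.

MPC = (3510 − 3120)/(5650 − 5000) = 390/650 = 0.6
a = 3120 − 0.6(5000) = 120
Equilibrium: Y = 120 + 0.6Y + 2440
0.4Y = 2560, so Y = 2560/0.4 = 6400

Y = 6400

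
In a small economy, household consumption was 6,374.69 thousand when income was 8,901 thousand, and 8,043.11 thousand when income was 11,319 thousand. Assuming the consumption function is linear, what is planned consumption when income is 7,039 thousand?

C = 5089.91

MPC = (8043.11 − 6374.69)/(11319 − 8901) = 1668.42/2418 = 0.69
a = 6374.69 − 0.69(8901) = 6374.69 − 6141.69 = 233
C = 233 + 0.69(7039) = 233 + 4856.91 = 5089.91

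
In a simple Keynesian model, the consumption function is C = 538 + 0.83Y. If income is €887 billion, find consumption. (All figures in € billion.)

C = 538 + 0.83(887) = 538 + 736.21 = 1274.21

C = 1274.21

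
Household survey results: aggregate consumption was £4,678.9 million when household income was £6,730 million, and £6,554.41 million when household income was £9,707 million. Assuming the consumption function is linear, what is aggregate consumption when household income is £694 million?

MPC = (6554.41 − 4678.9)/(9707 − 6730) = 1875.51/2977 = 0.63
a = 4678.9 − 0.63(6730) = 4678.9 − 4239.9 = 439
C = 439 + 0.63(694) = 439 + 437.22 = 876.22

C = 876.22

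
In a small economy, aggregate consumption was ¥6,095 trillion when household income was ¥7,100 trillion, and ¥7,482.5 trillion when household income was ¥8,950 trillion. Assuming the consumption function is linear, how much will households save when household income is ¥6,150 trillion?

MPC = (7482.5 − 6095)/(8950 − 7100) = 1387.5/1850 = 0.75
a = 6095 − 0.75(7100) = 6095 − 5325 = 770
C = 770 + 0.75(6150) = 5382.5
S = 6150 − 5382.5 = 767.5

S = 767.5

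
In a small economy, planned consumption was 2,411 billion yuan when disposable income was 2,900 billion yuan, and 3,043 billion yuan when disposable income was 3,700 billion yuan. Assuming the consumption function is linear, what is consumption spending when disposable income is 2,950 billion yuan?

MPC = (3043 − 2411)/(3700 − 2900) = 632/800 = 0.79
a = 2411 − 0.79(2900) = 2411 − 2291 = 120
C = 120 + 0.79(2950) = 120 + 2330.5 = 2450.5

C = 2450.5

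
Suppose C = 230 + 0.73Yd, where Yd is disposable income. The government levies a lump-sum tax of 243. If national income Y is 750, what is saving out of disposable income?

S = -93.11

Yd = Y − T = 750 − 243 = 507
C = 230 + 0.73(507) = 230 + 370.11 = 600.11
S = Yd − C = 507 − 600.11 = -93.11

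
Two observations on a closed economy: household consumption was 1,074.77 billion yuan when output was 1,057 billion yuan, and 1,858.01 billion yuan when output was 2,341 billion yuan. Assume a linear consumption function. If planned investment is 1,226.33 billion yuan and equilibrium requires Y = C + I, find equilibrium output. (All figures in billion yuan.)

MPC = (1858.01 − 1074.77)/(2341 − 1057) = 783.24/1284 = 0.61
a = 1074.77 − 0.61(1057) = 430
Equilibrium: Y = 430 + 0.61Y + 1226.33
0.39Y = 1656.33, so Y = 1656.33/0.39 = 4247

Y = 4247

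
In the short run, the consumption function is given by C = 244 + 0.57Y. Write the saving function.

S = Y − C = Y − (244 + 0.57Y) = -244 + (1 − 0.57)Y

S = -244 + 0.43Y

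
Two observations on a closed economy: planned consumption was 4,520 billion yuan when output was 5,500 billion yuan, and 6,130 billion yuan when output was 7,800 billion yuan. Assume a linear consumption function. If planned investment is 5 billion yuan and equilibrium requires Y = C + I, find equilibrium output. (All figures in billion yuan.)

MPC = (6130 − 4520)/(7800 − 5500) = 1610/2300 = 0.7
a = 4520 − 0.7(5500) = 670
Equilibrium: Y = 670 + 0.7Y + 5
0.3Y = 675, so Y = 675/0.3 = 2250

Y = 2250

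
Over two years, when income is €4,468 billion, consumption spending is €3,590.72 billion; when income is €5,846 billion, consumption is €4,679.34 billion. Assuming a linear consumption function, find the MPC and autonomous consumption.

MPC = 0.79; a = 61

MPC = ΔC/ΔY = (4679.34 − 3590.72)/(5846 − 4468) = 1088.62/1378 = 0.79
a = C − MPC·Y = 3590.72 − 0.79(4468) = 3590.72 − 3529.72 = 61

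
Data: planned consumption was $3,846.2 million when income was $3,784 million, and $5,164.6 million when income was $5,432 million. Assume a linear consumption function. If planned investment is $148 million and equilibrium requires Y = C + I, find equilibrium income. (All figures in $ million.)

MPC = (5164.6 − 3846.2)/(5432 − 3784) = 1318.4/1648 = 0.8
a = 3846.2 − 0.8(3784) = 819
Equilibrium: Y = 819 + 0.8Y + 148
0.2Y = 967, so Y = 967/0.2 = 4835

Y = 4835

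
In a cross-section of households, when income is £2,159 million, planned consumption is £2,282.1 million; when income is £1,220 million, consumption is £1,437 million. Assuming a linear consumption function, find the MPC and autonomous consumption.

MPC = 0.9; a = 339

MPC = ΔC/ΔY = (2282.1 − 1437)/(2159 − 1220) = 845.1/939 = 0.9
a = C − MPC·Y = 1437 − 0.9(1220) = 1437 − 1098 = 339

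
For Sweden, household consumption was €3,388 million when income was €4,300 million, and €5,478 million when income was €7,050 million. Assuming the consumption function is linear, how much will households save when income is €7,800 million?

MPC = (5478 − 3388)/(7050 − 4300) = 2090/2750 = 0.76
a = 3388 − 0.76(4300) = 3388 − 3268 = 120
C = 120 + 0.76(7800) = 6048
S = 7800 − 6048 = 1752

S = 1752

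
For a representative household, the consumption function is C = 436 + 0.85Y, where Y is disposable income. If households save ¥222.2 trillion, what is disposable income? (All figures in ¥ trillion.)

Y = 4388

S = Y − C = -436 + 0.15Y
-436 + 0.15Y = 222.2, so 0.15Y = 658.2 and Y = 4388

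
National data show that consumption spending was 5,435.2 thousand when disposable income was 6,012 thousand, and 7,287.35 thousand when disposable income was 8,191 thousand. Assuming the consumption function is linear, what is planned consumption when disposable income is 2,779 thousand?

C = 2687.15

MPC = (7287.35 − 5435.2)/(8191 − 6012) = 1852.15/2179 = 0.85
a = 5435.2 − 0.85(6012) = 5435.2 − 5110.2 = 325
C = 325 + 0.85(2779) = 325 + 2362.15 = 2687.15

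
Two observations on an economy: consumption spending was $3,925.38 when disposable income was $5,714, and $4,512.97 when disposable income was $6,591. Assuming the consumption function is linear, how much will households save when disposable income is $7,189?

MPC = (4512.97 − 3925.38)/(6591 − 5714) = 587.59/877 = 0.67
a = 3925.38 − 0.67(5714) = 3925.38 − 3828.38 = 97
C = 97 + 0.67(7189) = 4913.63
S = 7189 − 4913.63 = 2275.37

S = 2275.37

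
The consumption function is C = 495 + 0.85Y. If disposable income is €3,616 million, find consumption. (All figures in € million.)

C = 3568.6

C = 495 + 0.85(3616) = 495 + 3073.6 = 3568.6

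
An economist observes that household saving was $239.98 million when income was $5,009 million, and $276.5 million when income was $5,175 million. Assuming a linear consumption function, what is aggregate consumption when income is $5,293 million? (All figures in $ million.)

C = 4990.54

MPS = ΔS/ΔY = (276.5 − 239.98)/(5175 − 5009) = 36.52/166 = 0.22
MPC = 1 − MPS = 0.78
Autonomous saving = 239.98 − 0.22(5009) = -862, so a = 862
C = 862 + 0.78(5293) = 862 + 4128.54 = 4990.54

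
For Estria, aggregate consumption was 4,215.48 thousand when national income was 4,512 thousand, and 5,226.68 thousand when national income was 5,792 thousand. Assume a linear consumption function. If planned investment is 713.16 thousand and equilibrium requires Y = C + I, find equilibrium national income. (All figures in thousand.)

Y = 6496

MPC = (5226.68 − 4215.48)/(5792 − 4512) = 1011.2/1280 = 0.79
a = 4215.48 − 0.79(4512) = 651
Equilibrium: Y = 651 + 0.79Y + 713.16
0.21Y = 1364.16, so Y = 1364.16/0.21 = 6496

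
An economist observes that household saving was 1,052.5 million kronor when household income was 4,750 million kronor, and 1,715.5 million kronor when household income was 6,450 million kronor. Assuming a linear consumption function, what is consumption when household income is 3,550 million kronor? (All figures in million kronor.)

MPS = ΔS/ΔY = (1715.5 − 1052.5)/(6450 − 4750) = 663/1700 = 0.39
MPC = 1 − MPS = 0.61
Autonomous saving = 1052.5 − 0.39(4750) = -800, so a = 800
C = 800 + 0.61(3550) = 800 + 2165.5 = 2965.5

C = 2965.5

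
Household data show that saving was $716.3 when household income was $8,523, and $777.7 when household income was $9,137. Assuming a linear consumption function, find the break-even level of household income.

MPS = ΔS/ΔY = (777.7 − 716.3)/(9137 − 8523) = 61.4/614 = 0.1
MPC = 1 − MPS = 0.9
From S(8523) = 716.3: −a + 0.1(8523) = 716.3, so a = 852.3 − 716.3 = 136
Break-even (S = 0): Y = a/MPS = 136/0.1 = 1360

Y = 1360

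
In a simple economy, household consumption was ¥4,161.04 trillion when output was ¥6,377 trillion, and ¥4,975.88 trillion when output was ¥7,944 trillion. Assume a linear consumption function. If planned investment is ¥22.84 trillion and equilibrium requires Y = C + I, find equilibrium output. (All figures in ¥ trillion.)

MPC = (4975.88 − 4161.04)/(7944 − 6377) = 814.84/1567 = 0.52
a = 4161.04 − 0.52(6377) = 845
Equilibrium: Y = 845 + 0.52Y + 22.84
0.48Y = 867.84, so Y = 867.84/0.48 = 1808

Y = 1808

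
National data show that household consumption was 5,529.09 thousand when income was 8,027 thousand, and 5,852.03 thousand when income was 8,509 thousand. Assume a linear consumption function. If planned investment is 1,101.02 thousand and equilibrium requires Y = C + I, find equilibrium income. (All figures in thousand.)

MPC = (5852.03 − 5529.09)/(8509 − 8027) = 322.94/482 = 0.67
a = 5529.09 − 0.67(8027) = 151
Equilibrium: Y = 151 + 0.67Y + 1101.02
0.33Y = 1252.02, so Y = 1252.02/0.33 = 3794

Y = 3794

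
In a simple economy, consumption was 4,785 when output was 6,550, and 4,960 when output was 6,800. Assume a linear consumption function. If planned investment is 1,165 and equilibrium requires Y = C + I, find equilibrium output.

MPC = (4960 − 4785)/(6800 − 6550) = 175/250 = 0.7
a = 4785 − 0.7(6550) = 200
Equilibrium: Y = 200 + 0.7Y + 1165
0.3Y = 1365, so Y = 1365/0.3 = 4550

Y = 4550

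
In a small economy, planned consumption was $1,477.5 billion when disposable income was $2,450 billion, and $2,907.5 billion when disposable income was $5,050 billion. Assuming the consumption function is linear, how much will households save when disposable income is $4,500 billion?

MPC = (2907.5 − 1477.5)/(5050 − 2450) = 1430/2600 = 0.55
a = 1477.5 − 0.55(2450) = 1477.5 − 1347.5 = 130
C = 130 + 0.55(4500) = 2605
S = 4500 − 2605 = 1895

S = 1895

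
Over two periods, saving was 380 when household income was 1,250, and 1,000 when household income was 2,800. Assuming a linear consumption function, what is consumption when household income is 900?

C = 660

MPS = ΔS/ΔY = (1000 − 380)/(2800 − 1250) = 620/1550 = 0.4
MPC = 1 − MPS = 0.6
Autonomous saving = 380 − 0.4(1250) = -120, so a = 120
C = 120 + 0.6(900) = 120 + 540 = 660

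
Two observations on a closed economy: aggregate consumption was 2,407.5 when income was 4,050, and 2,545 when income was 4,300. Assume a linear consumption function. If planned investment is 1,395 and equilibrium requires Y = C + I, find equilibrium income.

Y = 3500

MPC = (2545 − 2407.5)/(4300 − 4050) = 137.5/250 = 0.55
a = 2407.5 − 0.55(4050) = 180
Equilibrium: Y = 180 + 0.55Y + 1395
0.45Y = 1575, so Y = 1575/0.45 = 3500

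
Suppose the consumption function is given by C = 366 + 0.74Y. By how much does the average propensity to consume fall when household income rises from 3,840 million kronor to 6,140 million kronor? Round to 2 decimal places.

ΔAPC = 0.04

At Y = 3840: C = 366 + 0.74(3840) = 3207.6, APC = 3207.6/3840 = 0.835
At Y = 6140: C = 4909.6, APC = 4909.6/6140 = 0.800
Fall in APC = 0.835 − 0.800 = 0.035 ≈ 0.04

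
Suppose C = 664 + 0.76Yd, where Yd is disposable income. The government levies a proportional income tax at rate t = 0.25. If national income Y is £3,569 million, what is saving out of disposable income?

S = -21.58

Yd = (1 − 0.25)(3569) = 0.75(3569) = 2676.75
C = 664 + 0.76(2676.75) = 664 + 2034.33 = 2698.33
S = Yd − C = 2676.75 − 2698.33 = -21.58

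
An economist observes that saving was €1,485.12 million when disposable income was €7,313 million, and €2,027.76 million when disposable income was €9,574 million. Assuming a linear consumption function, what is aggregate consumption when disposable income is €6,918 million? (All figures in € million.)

C = 5527.68

MPS = ΔS/ΔY = (2027.76 − 1485.12)/(9574 − 7313) = 542.64/2261 = 0.24
MPC = 1 − MPS = 0.76
Autonomous saving = 1485.12 − 0.24(7313) = -270, so a = 270
C = 270 + 0.76(6918) = 270 + 5257.68 = 5527.68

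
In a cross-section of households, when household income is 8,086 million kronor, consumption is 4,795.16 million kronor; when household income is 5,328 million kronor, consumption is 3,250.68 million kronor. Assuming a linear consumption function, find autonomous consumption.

MPC = ΔC/ΔY = (4795.16 − 3250.68)/(8086 − 5328) = 1544.48/2758 = 0.56
a = C − MPC·Y = 3250.68 − 0.56(5328) = 3250.68 − 2983.68 = 267

a = 267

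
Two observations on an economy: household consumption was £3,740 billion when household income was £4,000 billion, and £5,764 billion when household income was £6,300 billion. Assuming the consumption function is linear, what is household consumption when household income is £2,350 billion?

MPC = (5764 − 3740)/(6300 − 4000) = 2024/2300 = 0.88
a = 3740 − 0.88(4000) = 3740 − 3520 = 220
C = 220 + 0.88(2350) = 220 + 2068 = 2288

C = 2288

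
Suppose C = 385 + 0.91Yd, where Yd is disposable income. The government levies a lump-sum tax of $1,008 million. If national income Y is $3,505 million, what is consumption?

C = 2657.27

Yd = Y − T = 3505 − 1008 = 2497
C = 385 + 0.91(2497) = 385 + 2272.27 = 2657.27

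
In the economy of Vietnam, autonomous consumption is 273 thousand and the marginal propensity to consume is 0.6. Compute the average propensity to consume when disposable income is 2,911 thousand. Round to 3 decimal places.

C = 273 + 0.6(2911) = 2019.6
APC = C/Y = 2019.6/2911 = 0.694

APC = 0.694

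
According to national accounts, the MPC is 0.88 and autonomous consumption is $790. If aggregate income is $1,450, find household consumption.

C = 790 + 0.88(1450) = 790 + 1276 = 2066

C = 2066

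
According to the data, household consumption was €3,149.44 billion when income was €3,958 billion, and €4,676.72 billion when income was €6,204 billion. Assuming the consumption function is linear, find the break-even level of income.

Y = 1431.25

MPC = (4676.72 − 3149.44)/(6204 − 3958) = 1527.28/2246 = 0.68
a = 3149.44 − 0.68(3958) = 3149.44 − 2691.44 = 458
Break-even: Y = a/(1−MPC) = 458/0.32 = 1431.25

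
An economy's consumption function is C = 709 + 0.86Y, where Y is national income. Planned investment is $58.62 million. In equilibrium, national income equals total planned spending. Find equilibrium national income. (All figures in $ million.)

Y = C + I = 709 + 0.86Y + 58.62
Y − 0.86Y = 767.62
0.14Y = 767.62, so Y = 767.62/0.14 = 5483

Y = 5483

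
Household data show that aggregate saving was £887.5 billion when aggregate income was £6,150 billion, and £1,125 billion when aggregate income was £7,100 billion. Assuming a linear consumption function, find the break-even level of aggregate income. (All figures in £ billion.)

MPS = ΔS/ΔY = (1125 − 887.5)/(7100 − 6150) = 237.5/950 = 0.25
MPC = 1 − MPS = 0.75
From S(6150) = 887.5: −a + 0.25(6150) = 887.5, so a = 1537.5 − 887.5 = 650
Break-even (S = 0): Y = a/MPS = 650/0.25 = 2600

Y = 2600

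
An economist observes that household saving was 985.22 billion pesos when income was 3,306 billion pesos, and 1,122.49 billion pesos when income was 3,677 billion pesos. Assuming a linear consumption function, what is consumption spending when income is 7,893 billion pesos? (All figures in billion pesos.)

C = 5210.59

MPS = ΔS/ΔY = (1122.49 − 985.22)/(3677 − 3306) = 137.27/371 = 0.37
MPC = 1 − MPS = 0.63
Autonomous saving = 985.22 − 0.37(3306) = -238, so a = 238
C = 238 + 0.63(7893) = 238 + 4972.59 = 5210.59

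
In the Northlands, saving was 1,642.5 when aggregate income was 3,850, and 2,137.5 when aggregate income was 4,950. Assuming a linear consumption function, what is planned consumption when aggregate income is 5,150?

C = 2922.5

MPS = ΔS/ΔY = (2137.5 − 1642.5)/(4950 − 3850) = 495/1100 = 0.45
MPC = 1 − MPS = 0.55
Autonomous saving = 1642.5 − 0.45(3850) = -90, so a = 90
C = 90 + 0.55(5150) = 90 + 2832.5 = 2922.5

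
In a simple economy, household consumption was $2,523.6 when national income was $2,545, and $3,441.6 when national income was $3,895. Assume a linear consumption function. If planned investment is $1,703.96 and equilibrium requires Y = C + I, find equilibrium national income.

Y = 7803

MPC = (3441.6 − 2523.6)/(3895 − 2545) = 918/1350 = 0.68
a = 2523.6 − 0.68(2545) = 793
Equilibrium: Y = 793 + 0.68Y + 1703.96
0.32Y = 2496.96, so Y = 2496.96/0.32 = 7803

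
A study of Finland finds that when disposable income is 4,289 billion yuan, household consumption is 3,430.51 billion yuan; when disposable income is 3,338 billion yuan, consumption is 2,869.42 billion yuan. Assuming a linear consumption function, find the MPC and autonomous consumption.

MPC = ΔC/ΔY = (3430.51 − 2869.42)/(4289 − 3338) = 561.09/951 = 0.59
a = C − MPC·Y = 2869.42 − 0.59(3338) = 2869.42 − 1969.42 = 900

MPC = 0.59; a = 900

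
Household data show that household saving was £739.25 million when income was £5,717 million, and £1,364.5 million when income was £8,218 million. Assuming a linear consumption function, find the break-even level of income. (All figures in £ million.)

Y = 2760

MPS = ΔS/ΔY = (1364.5 − 739.25)/(8218 − 5717) = 625.25/2501 = 0.25
MPC = 1 − MPS = 0.75
From S(5717) = 739.25: −a + 0.25(5717) = 739.25, so a = 1429.25 − 739.25 = 690
Break-even (S = 0): Y = a/MPS = 690/0.25 = 2760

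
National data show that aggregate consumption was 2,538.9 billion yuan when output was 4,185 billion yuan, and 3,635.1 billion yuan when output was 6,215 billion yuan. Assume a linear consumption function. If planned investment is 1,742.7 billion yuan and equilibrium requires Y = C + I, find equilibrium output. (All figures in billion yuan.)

MPC = (3635.1 − 2538.9)/(6215 − 4185) = 1096.2/2030 = 0.54
a = 2538.9 − 0.54(4185) = 279
Equilibrium: Y = 279 + 0.54Y + 1742.7
0.46Y = 2021.7, so Y = 2021.7/0.46 = 4395

Y = 4395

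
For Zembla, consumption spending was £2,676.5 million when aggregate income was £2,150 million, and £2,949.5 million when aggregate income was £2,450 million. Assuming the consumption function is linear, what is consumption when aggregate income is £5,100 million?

MPC = (2949.5 − 2676.5)/(2450 − 2150) = 273/300 = 0.91
a = 2676.5 − 0.91(2150) = 2676.5 − 1956.5 = 720
C = 720 + 0.91(5100) = 720 + 4641 = 5361

C = 5361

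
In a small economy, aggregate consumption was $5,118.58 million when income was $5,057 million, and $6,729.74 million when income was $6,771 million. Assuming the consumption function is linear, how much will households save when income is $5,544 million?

MPC = (6729.74 − 5118.58)/(6771 − 5057) = 1611.16/1714 = 0.94
a = 5118.58 − 0.94(5057) = 5118.58 − 4753.58 = 365
C = 365 + 0.94(5544) = 5576.36
S = 5544 − 5576.36 = -32.36

S = -32.36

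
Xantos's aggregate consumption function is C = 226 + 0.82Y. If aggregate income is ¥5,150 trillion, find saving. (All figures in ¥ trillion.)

S = 701

C = 226 + 0.82(5150) = 226 + 4223 = 4449
S = Y − C = 5150 − 4449 = 701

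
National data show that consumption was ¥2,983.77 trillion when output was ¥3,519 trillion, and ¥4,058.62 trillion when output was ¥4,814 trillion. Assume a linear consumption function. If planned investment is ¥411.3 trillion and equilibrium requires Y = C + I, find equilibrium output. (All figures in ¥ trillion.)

MPC = (4058.62 − 2983.77)/(4814 − 3519) = 1074.85/1295 = 0.83
a = 2983.77 − 0.83(3519) = 63
Equilibrium: Y = 63 + 0.83Y + 411.3
0.17Y = 474.3, so Y = 474.3/0.17 = 2790

Y = 2790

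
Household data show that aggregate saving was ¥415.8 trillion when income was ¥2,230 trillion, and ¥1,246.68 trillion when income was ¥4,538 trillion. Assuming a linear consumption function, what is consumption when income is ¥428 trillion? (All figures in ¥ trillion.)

C = 660.92

MPS = ΔS/ΔY = (1246.68 − 415.8)/(4538 − 2230) = 830.88/2308 = 0.36
MPC = 1 − MPS = 0.64
Autonomous saving = 415.8 − 0.36(2230) = -387, so a = 387
C = 387 + 0.64(428) = 387 + 273.92 = 660.92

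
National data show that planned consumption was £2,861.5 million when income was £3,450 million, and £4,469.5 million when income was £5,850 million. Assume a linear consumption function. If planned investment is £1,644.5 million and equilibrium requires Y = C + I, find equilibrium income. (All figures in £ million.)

Y = 6650

MPC = (4469.5 − 2861.5)/(5850 − 3450) = 1608/2400 = 0.67
a = 2861.5 − 0.67(3450) = 550
Equilibrium: Y = 550 + 0.67Y + 1644.5
0.33Y = 2194.5, so Y = 2194.5/0.33 = 6650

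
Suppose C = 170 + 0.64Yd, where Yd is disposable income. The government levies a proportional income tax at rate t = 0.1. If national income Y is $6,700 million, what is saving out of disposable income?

S = 2000.8

Yd = (1 − 0.1)(6700) = 0.9(6700) = 6030
C = 170 + 0.64(6030) = 170 + 3859.2 = 4029.2
S = Yd − C = 6030 − 4029.2 = 2000.8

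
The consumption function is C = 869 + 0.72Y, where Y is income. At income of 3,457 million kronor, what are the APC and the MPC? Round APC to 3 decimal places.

APC = 0.971; MPC = 0.72

MPC = 0.72 (the slope of the consumption function)
C = 869 + 0.72(3457) = 3358.04, so APC = 3358.04/3457 = 0.971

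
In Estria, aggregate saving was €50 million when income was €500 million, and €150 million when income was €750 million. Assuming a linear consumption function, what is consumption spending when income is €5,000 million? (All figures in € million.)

C = 3150

MPS = ΔS/ΔY = (150 − 50)/(750 − 500) = 100/250 = 0.4
MPC = 1 − MPS = 0.6
Autonomous saving = 50 − 0.4(500) = -150, so a = 150
C = 150 + 0.6(5000) = 150 + 3000 = 3150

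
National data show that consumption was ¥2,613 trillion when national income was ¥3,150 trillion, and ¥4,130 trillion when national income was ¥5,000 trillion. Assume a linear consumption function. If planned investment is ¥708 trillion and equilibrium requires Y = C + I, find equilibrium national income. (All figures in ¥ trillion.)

MPC = (4130 − 2613)/(5000 − 3150) = 1517/1850 = 0.82
a = 2613 − 0.82(3150) = 30
Equilibrium: Y = 30 + 0.82Y + 708
0.18Y = 738, so Y = 738/0.18 = 4100

Y = 4100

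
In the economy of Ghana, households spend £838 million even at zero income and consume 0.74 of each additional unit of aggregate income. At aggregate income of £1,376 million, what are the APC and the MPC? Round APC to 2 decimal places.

APC = 1.35; MPC = 0.74

MPC = 0.74 (the slope of the consumption function)
C = 838 + 0.74(1376) = 1856.24, so APC = 1856.24/1376 = 1.35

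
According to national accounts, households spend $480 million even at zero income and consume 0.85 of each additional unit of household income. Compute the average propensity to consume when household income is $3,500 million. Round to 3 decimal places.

C = 480 + 0.85(3500) = 3455
APC = C/Y = 3455/3500 = 0.987

APC = 0.987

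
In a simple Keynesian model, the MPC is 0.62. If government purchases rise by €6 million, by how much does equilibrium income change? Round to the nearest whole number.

The multiplier is 1/(1 − MPC) = 1/0.38.
ΔY = 6/0.38 = 15.79 ≈ 16

ΔY ≈ 16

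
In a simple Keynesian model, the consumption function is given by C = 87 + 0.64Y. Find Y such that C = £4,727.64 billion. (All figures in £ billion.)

87 + 0.64Y = 4727.64
0.64Y = 4640.64, so Y = 4640.64/0.64 = 7251

Y = 7251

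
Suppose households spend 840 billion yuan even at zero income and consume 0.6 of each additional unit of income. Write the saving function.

S = Y − C = Y − (840 + 0.6Y) = -840 + (1 − 0.6)Y

S = -840 + 0.4Y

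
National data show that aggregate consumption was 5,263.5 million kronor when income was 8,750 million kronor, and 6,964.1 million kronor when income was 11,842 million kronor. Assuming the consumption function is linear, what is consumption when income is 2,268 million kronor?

C = 1698.4

MPC = (6964.1 − 5263.5)/(11842 − 8750) = 1700.6/3092 = 0.55
a = 5263.5 − 0.55(8750) = 5263.5 − 4812.5 = 451
C = 451 + 0.55(2268) = 451 + 1247.4 = 1698.4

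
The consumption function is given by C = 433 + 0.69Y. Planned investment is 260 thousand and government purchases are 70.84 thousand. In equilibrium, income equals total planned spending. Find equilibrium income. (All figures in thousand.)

Y = 2464

Y = C + I + G = 433 + 0.69Y + 260 + 70.84
Y − 0.69Y = 763.84
0.31Y = 763.84, so Y = 763.84/0.31 = 2464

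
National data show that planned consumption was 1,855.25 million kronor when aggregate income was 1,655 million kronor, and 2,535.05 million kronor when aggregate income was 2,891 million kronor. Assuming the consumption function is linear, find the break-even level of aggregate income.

Y = 2100

MPC = (2535.05 − 1855.25)/(2891 − 1655) = 679.8/1236 = 0.55
a = 1855.25 − 0.55(1655) = 1855.25 − 910.25 = 945
Break-even: Y = a/(1−MPC) = 945/0.45 = 2100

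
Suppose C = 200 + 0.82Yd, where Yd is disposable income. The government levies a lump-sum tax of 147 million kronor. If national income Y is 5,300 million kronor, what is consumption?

C = 4425.46

Yd = Y − T = 5300 − 147 = 5153
C = 200 + 0.82(5153) = 200 + 4225.46 = 4425.46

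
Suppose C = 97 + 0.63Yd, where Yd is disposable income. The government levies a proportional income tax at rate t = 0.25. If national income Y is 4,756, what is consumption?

Yd = (1 − 0.25)(4756) = 0.75(4756) = 3567
C = 97 + 0.63(3567) = 97 + 2247.21 = 2344.21

C = 2344.21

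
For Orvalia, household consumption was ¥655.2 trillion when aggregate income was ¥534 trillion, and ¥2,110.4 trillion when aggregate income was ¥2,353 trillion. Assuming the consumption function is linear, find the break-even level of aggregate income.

MPC = (2110.4 − 655.2)/(2353 − 534) = 1455.2/1819 = 0.8
a = 655.2 − 0.8(534) = 655.2 − 427.2 = 228
Break-even: Y = a/(1−MPC) = 228/0.2 = 1140

Y = 1140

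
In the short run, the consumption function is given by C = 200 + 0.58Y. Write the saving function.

S = -200 + 0.42Y

S = Y − C = Y − (200 + 0.58Y) = -200 + (1 − 0.58)Y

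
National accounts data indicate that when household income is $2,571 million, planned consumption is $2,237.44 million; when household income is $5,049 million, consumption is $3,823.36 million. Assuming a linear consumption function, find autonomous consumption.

a = 592

MPC = ΔC/ΔY = (3823.36 − 2237.44)/(5049 − 2571) = 1585.92/2478 = 0.64
a = C − MPC·Y = 2237.44 − 0.64(2571) = 2237.44 − 1645.44 = 592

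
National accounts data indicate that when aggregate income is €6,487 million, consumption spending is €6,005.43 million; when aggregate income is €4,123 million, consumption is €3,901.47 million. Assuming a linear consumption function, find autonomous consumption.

MPC = ΔC/ΔY = (6005.43 − 3901.47)/(6487 − 4123) = 2103.96/2364 = 0.89
a = C − MPC·Y = 3901.47 − 0.89(4123) = 3901.47 − 3669.47 = 232

a = 232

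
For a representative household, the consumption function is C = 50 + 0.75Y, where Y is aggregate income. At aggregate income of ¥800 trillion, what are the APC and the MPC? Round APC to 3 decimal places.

APC = 0.813; MPC = 0.75

MPC = 0.75 (the slope of the consumption function)
C = 50 + 0.75(800) = 650, so APC = 650/800 = 0.813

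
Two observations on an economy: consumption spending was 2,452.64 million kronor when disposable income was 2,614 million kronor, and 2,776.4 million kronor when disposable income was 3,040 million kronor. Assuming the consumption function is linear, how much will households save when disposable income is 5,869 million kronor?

MPC = (2776.4 − 2452.64)/(3040 − 2614) = 323.76/426 = 0.76
a = 2452.64 − 0.76(2614) = 2452.64 − 1986.64 = 466
C = 466 + 0.76(5869) = 4926.44
S = 5869 − 4926.44 = 942.56

S = 942.56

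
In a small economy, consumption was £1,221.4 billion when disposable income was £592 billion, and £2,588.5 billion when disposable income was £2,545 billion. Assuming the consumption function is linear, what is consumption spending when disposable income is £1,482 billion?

MPC = (2588.5 − 1221.4)/(2545 − 592) = 1367.1/1953 = 0.7
a = 1221.4 − 0.7(592) = 1221.4 − 414.4 = 807
C = 807 + 0.7(1482) = 807 + 1037.4 = 1844.4

C = 1844.4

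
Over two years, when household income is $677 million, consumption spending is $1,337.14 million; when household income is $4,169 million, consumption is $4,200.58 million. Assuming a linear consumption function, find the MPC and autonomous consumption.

MPC = 0.82; a = 782

MPC = ΔC/ΔY = (4200.58 − 1337.14)/(4169 − 677) = 2863.44/3492 = 0.82
a = C − MPC·Y = 1337.14 − 0.82(677) = 1337.14 − 555.14 = 782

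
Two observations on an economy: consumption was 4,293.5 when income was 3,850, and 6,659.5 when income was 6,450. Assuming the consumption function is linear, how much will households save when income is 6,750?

S = -182.5

MPC = (6659.5 − 4293.5)/(6450 − 3850) = 2366/2600 = 0.91
a = 4293.5 − 0.91(3850) = 4293.5 − 3503.5 = 790
C = 790 + 0.91(6750) = 6932.5
S = 6750 − 6932.5 = -182.5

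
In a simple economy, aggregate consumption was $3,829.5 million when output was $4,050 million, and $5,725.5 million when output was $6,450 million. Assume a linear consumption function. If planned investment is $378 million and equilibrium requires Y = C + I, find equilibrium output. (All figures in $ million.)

Y = 4800

MPC = (5725.5 − 3829.5)/(6450 − 4050) = 1896/2400 = 0.79
a = 3829.5 − 0.79(4050) = 630
Equilibrium: Y = 630 + 0.79Y + 378
0.21Y = 1008, so Y = 1008/0.21 = 4800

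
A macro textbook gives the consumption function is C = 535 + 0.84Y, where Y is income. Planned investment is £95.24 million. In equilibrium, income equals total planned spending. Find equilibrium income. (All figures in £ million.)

Y = C + I = 535 + 0.84Y + 95.24
Y − 0.84Y = 630.24
0.16Y = 630.24, so Y = 630.24/0.16 = 3939

Y = 3939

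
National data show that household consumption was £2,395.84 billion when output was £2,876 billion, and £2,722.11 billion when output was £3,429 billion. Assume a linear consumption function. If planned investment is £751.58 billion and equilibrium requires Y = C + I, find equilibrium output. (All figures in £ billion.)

MPC = (2722.11 − 2395.84)/(3429 − 2876) = 326.27/553 = 0.59
a = 2395.84 − 0.59(2876) = 699
Equilibrium: Y = 699 + 0.59Y + 751.58
0.41Y = 1450.58, so Y = 1450.58/0.41 = 3538

Y = 3538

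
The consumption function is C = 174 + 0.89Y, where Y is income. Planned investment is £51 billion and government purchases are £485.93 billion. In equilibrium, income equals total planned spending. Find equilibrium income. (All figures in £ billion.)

Y = C + I + G = 174 + 0.89Y + 51 + 485.93
Y − 0.89Y = 710.93
0.11Y = 710.93, so Y = 710.93/0.11 = 6463

Y = 6463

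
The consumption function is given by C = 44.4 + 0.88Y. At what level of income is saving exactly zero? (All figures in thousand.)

Y = 370

At break-even, C = Y: 44.4 + 0.88Y = Y
0.12Y = 44.4, so Y = 44.4/0.12 = 370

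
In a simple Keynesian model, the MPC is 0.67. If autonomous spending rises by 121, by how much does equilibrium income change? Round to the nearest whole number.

The multiplier is 1/(1 − MPC) = 1/0.33.
ΔY = 121/0.33 = 366.67 ≈ 367

ΔY ≈ 367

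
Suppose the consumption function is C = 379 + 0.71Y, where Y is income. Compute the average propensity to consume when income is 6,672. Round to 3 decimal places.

C = 379 + 0.71(6672) = 5116.12
APC = C/Y = 5116.12/6672 = 0.767

APC = 0.767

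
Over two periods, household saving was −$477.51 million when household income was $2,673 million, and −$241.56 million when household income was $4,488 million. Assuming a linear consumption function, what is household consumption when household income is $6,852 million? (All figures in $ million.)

C = 6786.24

MPS = ΔS/ΔY = (-241.56 − (-477.51))/(4488 − 2673) = 235.95/1815 = 0.13
MPC = 1 − MPS = 0.87
Autonomous saving = -477.51 − 0.13(2673) = -825, so a = 825
C = 825 + 0.87(6852) = 825 + 5961.24 = 6786.24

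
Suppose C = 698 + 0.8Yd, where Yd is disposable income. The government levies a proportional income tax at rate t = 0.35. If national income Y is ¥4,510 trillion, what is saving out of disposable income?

Yd = (1 − 0.35)(4510) = 0.65(4510) = 2931.5
C = 698 + 0.8(2931.5) = 698 + 2345.2 = 3043.2
S = Yd − C = 2931.5 − 3043.2 = -111.7

S = -111.7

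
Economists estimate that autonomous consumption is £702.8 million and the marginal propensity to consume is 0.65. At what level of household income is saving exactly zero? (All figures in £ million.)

At break-even, C = Y: 702.8 + 0.65Y = Y
0.35Y = 702.8, so Y = 702.8/0.35 = 2008

Y = 2008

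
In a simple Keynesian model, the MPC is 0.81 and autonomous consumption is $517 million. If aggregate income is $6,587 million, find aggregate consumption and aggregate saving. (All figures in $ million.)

C = 517 + 0.81(6587) = 517 + 5335.47 = 5852.47
S = Y − C = 6587 − 5852.47 = 734.53

C = 5852.47; S = 734.53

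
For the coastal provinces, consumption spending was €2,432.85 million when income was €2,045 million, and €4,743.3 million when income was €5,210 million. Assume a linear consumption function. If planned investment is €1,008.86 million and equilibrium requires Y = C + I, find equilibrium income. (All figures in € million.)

MPC = (4743.3 − 2432.85)/(5210 − 2045) = 2310.45/3165 = 0.73
a = 2432.85 − 0.73(2045) = 940
Equilibrium: Y = 940 + 0.73Y + 1008.86
0.27Y = 1948.86, so Y = 1948.86/0.27 = 7218

Y = 7218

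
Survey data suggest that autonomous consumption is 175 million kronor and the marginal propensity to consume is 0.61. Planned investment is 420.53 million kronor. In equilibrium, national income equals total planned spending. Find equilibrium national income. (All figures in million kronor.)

Y = 1527

Y = C + I = 175 + 0.61Y + 420.53
Y − 0.61Y = 595.53
0.39Y = 595.53, so Y = 595.53/0.39 = 1527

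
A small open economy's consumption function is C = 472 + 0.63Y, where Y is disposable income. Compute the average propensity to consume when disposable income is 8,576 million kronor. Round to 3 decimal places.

C = 472 + 0.63(8576) = 5874.88
APC = C/Y = 5874.88/8576 = 0.685

APC = 0.685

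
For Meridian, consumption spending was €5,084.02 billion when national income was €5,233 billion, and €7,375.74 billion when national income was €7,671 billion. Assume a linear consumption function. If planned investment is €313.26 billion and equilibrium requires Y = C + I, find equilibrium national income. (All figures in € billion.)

MPC = (7375.74 − 5084.02)/(7671 − 5233) = 2291.72/2438 = 0.94
a = 5084.02 − 0.94(5233) = 165
Equilibrium: Y = 165 + 0.94Y + 313.26
0.06Y = 478.26, so Y = 478.26/0.06 = 7971

Y = 7971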